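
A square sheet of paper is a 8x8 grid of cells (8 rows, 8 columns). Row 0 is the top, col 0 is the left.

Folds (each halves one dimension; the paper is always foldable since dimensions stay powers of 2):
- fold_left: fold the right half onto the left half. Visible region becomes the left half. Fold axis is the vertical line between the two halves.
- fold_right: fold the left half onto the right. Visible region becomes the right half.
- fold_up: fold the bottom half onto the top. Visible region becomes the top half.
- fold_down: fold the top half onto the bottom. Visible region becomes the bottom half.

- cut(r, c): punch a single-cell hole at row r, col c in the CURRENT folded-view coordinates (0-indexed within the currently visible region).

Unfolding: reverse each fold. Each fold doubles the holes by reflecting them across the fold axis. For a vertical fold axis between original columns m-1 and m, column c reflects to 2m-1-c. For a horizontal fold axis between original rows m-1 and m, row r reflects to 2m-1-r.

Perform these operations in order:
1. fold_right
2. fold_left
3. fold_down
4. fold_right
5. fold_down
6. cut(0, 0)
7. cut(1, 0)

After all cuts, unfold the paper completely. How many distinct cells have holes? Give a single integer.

Answer: 64

Derivation:
Op 1 fold_right: fold axis v@4; visible region now rows[0,8) x cols[4,8) = 8x4
Op 2 fold_left: fold axis v@6; visible region now rows[0,8) x cols[4,6) = 8x2
Op 3 fold_down: fold axis h@4; visible region now rows[4,8) x cols[4,6) = 4x2
Op 4 fold_right: fold axis v@5; visible region now rows[4,8) x cols[5,6) = 4x1
Op 5 fold_down: fold axis h@6; visible region now rows[6,8) x cols[5,6) = 2x1
Op 6 cut(0, 0): punch at orig (6,5); cuts so far [(6, 5)]; region rows[6,8) x cols[5,6) = 2x1
Op 7 cut(1, 0): punch at orig (7,5); cuts so far [(6, 5), (7, 5)]; region rows[6,8) x cols[5,6) = 2x1
Unfold 1 (reflect across h@6): 4 holes -> [(4, 5), (5, 5), (6, 5), (7, 5)]
Unfold 2 (reflect across v@5): 8 holes -> [(4, 4), (4, 5), (5, 4), (5, 5), (6, 4), (6, 5), (7, 4), (7, 5)]
Unfold 3 (reflect across h@4): 16 holes -> [(0, 4), (0, 5), (1, 4), (1, 5), (2, 4), (2, 5), (3, 4), (3, 5), (4, 4), (4, 5), (5, 4), (5, 5), (6, 4), (6, 5), (7, 4), (7, 5)]
Unfold 4 (reflect across v@6): 32 holes -> [(0, 4), (0, 5), (0, 6), (0, 7), (1, 4), (1, 5), (1, 6), (1, 7), (2, 4), (2, 5), (2, 6), (2, 7), (3, 4), (3, 5), (3, 6), (3, 7), (4, 4), (4, 5), (4, 6), (4, 7), (5, 4), (5, 5), (5, 6), (5, 7), (6, 4), (6, 5), (6, 6), (6, 7), (7, 4), (7, 5), (7, 6), (7, 7)]
Unfold 5 (reflect across v@4): 64 holes -> [(0, 0), (0, 1), (0, 2), (0, 3), (0, 4), (0, 5), (0, 6), (0, 7), (1, 0), (1, 1), (1, 2), (1, 3), (1, 4), (1, 5), (1, 6), (1, 7), (2, 0), (2, 1), (2, 2), (2, 3), (2, 4), (2, 5), (2, 6), (2, 7), (3, 0), (3, 1), (3, 2), (3, 3), (3, 4), (3, 5), (3, 6), (3, 7), (4, 0), (4, 1), (4, 2), (4, 3), (4, 4), (4, 5), (4, 6), (4, 7), (5, 0), (5, 1), (5, 2), (5, 3), (5, 4), (5, 5), (5, 6), (5, 7), (6, 0), (6, 1), (6, 2), (6, 3), (6, 4), (6, 5), (6, 6), (6, 7), (7, 0), (7, 1), (7, 2), (7, 3), (7, 4), (7, 5), (7, 6), (7, 7)]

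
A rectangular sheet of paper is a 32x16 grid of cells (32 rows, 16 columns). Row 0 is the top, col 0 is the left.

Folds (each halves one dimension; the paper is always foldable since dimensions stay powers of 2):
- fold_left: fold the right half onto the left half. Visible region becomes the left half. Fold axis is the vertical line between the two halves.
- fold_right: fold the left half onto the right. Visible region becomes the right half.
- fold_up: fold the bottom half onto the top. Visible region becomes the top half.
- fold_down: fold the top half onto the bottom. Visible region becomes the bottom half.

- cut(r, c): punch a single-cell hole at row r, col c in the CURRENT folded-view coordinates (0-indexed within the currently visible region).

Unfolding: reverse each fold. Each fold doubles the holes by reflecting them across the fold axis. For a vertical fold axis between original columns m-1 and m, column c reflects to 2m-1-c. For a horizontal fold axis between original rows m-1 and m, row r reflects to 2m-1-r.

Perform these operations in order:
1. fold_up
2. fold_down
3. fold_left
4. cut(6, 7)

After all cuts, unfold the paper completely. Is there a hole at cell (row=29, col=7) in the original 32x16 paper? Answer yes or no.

Op 1 fold_up: fold axis h@16; visible region now rows[0,16) x cols[0,16) = 16x16
Op 2 fold_down: fold axis h@8; visible region now rows[8,16) x cols[0,16) = 8x16
Op 3 fold_left: fold axis v@8; visible region now rows[8,16) x cols[0,8) = 8x8
Op 4 cut(6, 7): punch at orig (14,7); cuts so far [(14, 7)]; region rows[8,16) x cols[0,8) = 8x8
Unfold 1 (reflect across v@8): 2 holes -> [(14, 7), (14, 8)]
Unfold 2 (reflect across h@8): 4 holes -> [(1, 7), (1, 8), (14, 7), (14, 8)]
Unfold 3 (reflect across h@16): 8 holes -> [(1, 7), (1, 8), (14, 7), (14, 8), (17, 7), (17, 8), (30, 7), (30, 8)]
Holes: [(1, 7), (1, 8), (14, 7), (14, 8), (17, 7), (17, 8), (30, 7), (30, 8)]

Answer: no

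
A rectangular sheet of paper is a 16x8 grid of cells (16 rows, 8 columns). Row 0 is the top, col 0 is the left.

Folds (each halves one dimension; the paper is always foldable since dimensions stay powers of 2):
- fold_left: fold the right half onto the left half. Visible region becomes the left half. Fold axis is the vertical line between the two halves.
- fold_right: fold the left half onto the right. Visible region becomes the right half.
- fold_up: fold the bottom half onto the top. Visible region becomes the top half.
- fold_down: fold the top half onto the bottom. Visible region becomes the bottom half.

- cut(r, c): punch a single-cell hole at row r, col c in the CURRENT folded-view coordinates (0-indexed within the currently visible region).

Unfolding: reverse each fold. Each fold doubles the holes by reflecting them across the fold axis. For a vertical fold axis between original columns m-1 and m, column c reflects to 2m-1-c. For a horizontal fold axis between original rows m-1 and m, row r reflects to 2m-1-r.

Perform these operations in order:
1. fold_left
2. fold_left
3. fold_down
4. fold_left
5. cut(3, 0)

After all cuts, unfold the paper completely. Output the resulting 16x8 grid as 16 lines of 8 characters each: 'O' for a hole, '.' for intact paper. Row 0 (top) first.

Op 1 fold_left: fold axis v@4; visible region now rows[0,16) x cols[0,4) = 16x4
Op 2 fold_left: fold axis v@2; visible region now rows[0,16) x cols[0,2) = 16x2
Op 3 fold_down: fold axis h@8; visible region now rows[8,16) x cols[0,2) = 8x2
Op 4 fold_left: fold axis v@1; visible region now rows[8,16) x cols[0,1) = 8x1
Op 5 cut(3, 0): punch at orig (11,0); cuts so far [(11, 0)]; region rows[8,16) x cols[0,1) = 8x1
Unfold 1 (reflect across v@1): 2 holes -> [(11, 0), (11, 1)]
Unfold 2 (reflect across h@8): 4 holes -> [(4, 0), (4, 1), (11, 0), (11, 1)]
Unfold 3 (reflect across v@2): 8 holes -> [(4, 0), (4, 1), (4, 2), (4, 3), (11, 0), (11, 1), (11, 2), (11, 3)]
Unfold 4 (reflect across v@4): 16 holes -> [(4, 0), (4, 1), (4, 2), (4, 3), (4, 4), (4, 5), (4, 6), (4, 7), (11, 0), (11, 1), (11, 2), (11, 3), (11, 4), (11, 5), (11, 6), (11, 7)]

Answer: ........
........
........
........
OOOOOOOO
........
........
........
........
........
........
OOOOOOOO
........
........
........
........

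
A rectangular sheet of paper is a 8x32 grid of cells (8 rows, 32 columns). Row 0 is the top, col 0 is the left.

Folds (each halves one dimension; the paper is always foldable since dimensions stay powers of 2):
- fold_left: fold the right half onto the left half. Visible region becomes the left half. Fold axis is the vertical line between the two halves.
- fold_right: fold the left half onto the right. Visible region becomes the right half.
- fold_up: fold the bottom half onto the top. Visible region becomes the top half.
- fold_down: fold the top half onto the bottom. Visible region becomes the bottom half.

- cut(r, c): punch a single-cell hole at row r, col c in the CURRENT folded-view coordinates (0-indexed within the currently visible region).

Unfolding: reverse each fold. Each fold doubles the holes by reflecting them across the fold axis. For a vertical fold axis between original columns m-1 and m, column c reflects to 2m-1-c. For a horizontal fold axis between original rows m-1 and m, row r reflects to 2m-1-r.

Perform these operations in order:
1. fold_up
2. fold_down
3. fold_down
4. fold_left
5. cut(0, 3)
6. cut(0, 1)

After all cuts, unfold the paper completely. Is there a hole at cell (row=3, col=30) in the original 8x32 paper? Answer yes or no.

Answer: yes

Derivation:
Op 1 fold_up: fold axis h@4; visible region now rows[0,4) x cols[0,32) = 4x32
Op 2 fold_down: fold axis h@2; visible region now rows[2,4) x cols[0,32) = 2x32
Op 3 fold_down: fold axis h@3; visible region now rows[3,4) x cols[0,32) = 1x32
Op 4 fold_left: fold axis v@16; visible region now rows[3,4) x cols[0,16) = 1x16
Op 5 cut(0, 3): punch at orig (3,3); cuts so far [(3, 3)]; region rows[3,4) x cols[0,16) = 1x16
Op 6 cut(0, 1): punch at orig (3,1); cuts so far [(3, 1), (3, 3)]; region rows[3,4) x cols[0,16) = 1x16
Unfold 1 (reflect across v@16): 4 holes -> [(3, 1), (3, 3), (3, 28), (3, 30)]
Unfold 2 (reflect across h@3): 8 holes -> [(2, 1), (2, 3), (2, 28), (2, 30), (3, 1), (3, 3), (3, 28), (3, 30)]
Unfold 3 (reflect across h@2): 16 holes -> [(0, 1), (0, 3), (0, 28), (0, 30), (1, 1), (1, 3), (1, 28), (1, 30), (2, 1), (2, 3), (2, 28), (2, 30), (3, 1), (3, 3), (3, 28), (3, 30)]
Unfold 4 (reflect across h@4): 32 holes -> [(0, 1), (0, 3), (0, 28), (0, 30), (1, 1), (1, 3), (1, 28), (1, 30), (2, 1), (2, 3), (2, 28), (2, 30), (3, 1), (3, 3), (3, 28), (3, 30), (4, 1), (4, 3), (4, 28), (4, 30), (5, 1), (5, 3), (5, 28), (5, 30), (6, 1), (6, 3), (6, 28), (6, 30), (7, 1), (7, 3), (7, 28), (7, 30)]
Holes: [(0, 1), (0, 3), (0, 28), (0, 30), (1, 1), (1, 3), (1, 28), (1, 30), (2, 1), (2, 3), (2, 28), (2, 30), (3, 1), (3, 3), (3, 28), (3, 30), (4, 1), (4, 3), (4, 28), (4, 30), (5, 1), (5, 3), (5, 28), (5, 30), (6, 1), (6, 3), (6, 28), (6, 30), (7, 1), (7, 3), (7, 28), (7, 30)]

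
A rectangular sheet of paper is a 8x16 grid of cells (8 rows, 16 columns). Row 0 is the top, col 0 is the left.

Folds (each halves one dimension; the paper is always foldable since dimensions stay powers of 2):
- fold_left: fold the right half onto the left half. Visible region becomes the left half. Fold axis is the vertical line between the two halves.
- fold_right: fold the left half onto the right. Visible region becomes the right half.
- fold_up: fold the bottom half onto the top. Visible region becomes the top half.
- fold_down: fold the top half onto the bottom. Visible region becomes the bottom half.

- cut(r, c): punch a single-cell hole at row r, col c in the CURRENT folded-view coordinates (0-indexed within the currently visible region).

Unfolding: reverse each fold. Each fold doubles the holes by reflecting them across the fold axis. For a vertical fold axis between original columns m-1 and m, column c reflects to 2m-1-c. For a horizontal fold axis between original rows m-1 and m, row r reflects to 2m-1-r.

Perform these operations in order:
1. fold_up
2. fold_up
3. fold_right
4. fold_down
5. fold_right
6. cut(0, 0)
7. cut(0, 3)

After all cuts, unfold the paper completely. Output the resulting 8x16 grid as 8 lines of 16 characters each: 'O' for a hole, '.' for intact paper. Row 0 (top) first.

Answer: O..OO..OO..OO..O
O..OO..OO..OO..O
O..OO..OO..OO..O
O..OO..OO..OO..O
O..OO..OO..OO..O
O..OO..OO..OO..O
O..OO..OO..OO..O
O..OO..OO..OO..O

Derivation:
Op 1 fold_up: fold axis h@4; visible region now rows[0,4) x cols[0,16) = 4x16
Op 2 fold_up: fold axis h@2; visible region now rows[0,2) x cols[0,16) = 2x16
Op 3 fold_right: fold axis v@8; visible region now rows[0,2) x cols[8,16) = 2x8
Op 4 fold_down: fold axis h@1; visible region now rows[1,2) x cols[8,16) = 1x8
Op 5 fold_right: fold axis v@12; visible region now rows[1,2) x cols[12,16) = 1x4
Op 6 cut(0, 0): punch at orig (1,12); cuts so far [(1, 12)]; region rows[1,2) x cols[12,16) = 1x4
Op 7 cut(0, 3): punch at orig (1,15); cuts so far [(1, 12), (1, 15)]; region rows[1,2) x cols[12,16) = 1x4
Unfold 1 (reflect across v@12): 4 holes -> [(1, 8), (1, 11), (1, 12), (1, 15)]
Unfold 2 (reflect across h@1): 8 holes -> [(0, 8), (0, 11), (0, 12), (0, 15), (1, 8), (1, 11), (1, 12), (1, 15)]
Unfold 3 (reflect across v@8): 16 holes -> [(0, 0), (0, 3), (0, 4), (0, 7), (0, 8), (0, 11), (0, 12), (0, 15), (1, 0), (1, 3), (1, 4), (1, 7), (1, 8), (1, 11), (1, 12), (1, 15)]
Unfold 4 (reflect across h@2): 32 holes -> [(0, 0), (0, 3), (0, 4), (0, 7), (0, 8), (0, 11), (0, 12), (0, 15), (1, 0), (1, 3), (1, 4), (1, 7), (1, 8), (1, 11), (1, 12), (1, 15), (2, 0), (2, 3), (2, 4), (2, 7), (2, 8), (2, 11), (2, 12), (2, 15), (3, 0), (3, 3), (3, 4), (3, 7), (3, 8), (3, 11), (3, 12), (3, 15)]
Unfold 5 (reflect across h@4): 64 holes -> [(0, 0), (0, 3), (0, 4), (0, 7), (0, 8), (0, 11), (0, 12), (0, 15), (1, 0), (1, 3), (1, 4), (1, 7), (1, 8), (1, 11), (1, 12), (1, 15), (2, 0), (2, 3), (2, 4), (2, 7), (2, 8), (2, 11), (2, 12), (2, 15), (3, 0), (3, 3), (3, 4), (3, 7), (3, 8), (3, 11), (3, 12), (3, 15), (4, 0), (4, 3), (4, 4), (4, 7), (4, 8), (4, 11), (4, 12), (4, 15), (5, 0), (5, 3), (5, 4), (5, 7), (5, 8), (5, 11), (5, 12), (5, 15), (6, 0), (6, 3), (6, 4), (6, 7), (6, 8), (6, 11), (6, 12), (6, 15), (7, 0), (7, 3), (7, 4), (7, 7), (7, 8), (7, 11), (7, 12), (7, 15)]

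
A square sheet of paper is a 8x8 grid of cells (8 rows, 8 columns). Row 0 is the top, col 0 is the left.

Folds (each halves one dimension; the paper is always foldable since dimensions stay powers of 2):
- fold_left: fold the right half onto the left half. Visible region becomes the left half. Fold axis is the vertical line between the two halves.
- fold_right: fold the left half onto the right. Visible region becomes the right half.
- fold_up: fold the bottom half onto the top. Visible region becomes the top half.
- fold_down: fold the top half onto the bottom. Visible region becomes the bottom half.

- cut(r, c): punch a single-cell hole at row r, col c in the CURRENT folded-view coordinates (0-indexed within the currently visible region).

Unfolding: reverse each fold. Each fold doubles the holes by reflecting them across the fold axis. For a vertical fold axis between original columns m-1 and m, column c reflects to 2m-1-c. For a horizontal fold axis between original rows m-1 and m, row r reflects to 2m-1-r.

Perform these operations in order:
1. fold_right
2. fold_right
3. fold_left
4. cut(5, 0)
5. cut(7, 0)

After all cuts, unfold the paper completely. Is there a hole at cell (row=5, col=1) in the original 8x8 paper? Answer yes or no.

Answer: yes

Derivation:
Op 1 fold_right: fold axis v@4; visible region now rows[0,8) x cols[4,8) = 8x4
Op 2 fold_right: fold axis v@6; visible region now rows[0,8) x cols[6,8) = 8x2
Op 3 fold_left: fold axis v@7; visible region now rows[0,8) x cols[6,7) = 8x1
Op 4 cut(5, 0): punch at orig (5,6); cuts so far [(5, 6)]; region rows[0,8) x cols[6,7) = 8x1
Op 5 cut(7, 0): punch at orig (7,6); cuts so far [(5, 6), (7, 6)]; region rows[0,8) x cols[6,7) = 8x1
Unfold 1 (reflect across v@7): 4 holes -> [(5, 6), (5, 7), (7, 6), (7, 7)]
Unfold 2 (reflect across v@6): 8 holes -> [(5, 4), (5, 5), (5, 6), (5, 7), (7, 4), (7, 5), (7, 6), (7, 7)]
Unfold 3 (reflect across v@4): 16 holes -> [(5, 0), (5, 1), (5, 2), (5, 3), (5, 4), (5, 5), (5, 6), (5, 7), (7, 0), (7, 1), (7, 2), (7, 3), (7, 4), (7, 5), (7, 6), (7, 7)]
Holes: [(5, 0), (5, 1), (5, 2), (5, 3), (5, 4), (5, 5), (5, 6), (5, 7), (7, 0), (7, 1), (7, 2), (7, 3), (7, 4), (7, 5), (7, 6), (7, 7)]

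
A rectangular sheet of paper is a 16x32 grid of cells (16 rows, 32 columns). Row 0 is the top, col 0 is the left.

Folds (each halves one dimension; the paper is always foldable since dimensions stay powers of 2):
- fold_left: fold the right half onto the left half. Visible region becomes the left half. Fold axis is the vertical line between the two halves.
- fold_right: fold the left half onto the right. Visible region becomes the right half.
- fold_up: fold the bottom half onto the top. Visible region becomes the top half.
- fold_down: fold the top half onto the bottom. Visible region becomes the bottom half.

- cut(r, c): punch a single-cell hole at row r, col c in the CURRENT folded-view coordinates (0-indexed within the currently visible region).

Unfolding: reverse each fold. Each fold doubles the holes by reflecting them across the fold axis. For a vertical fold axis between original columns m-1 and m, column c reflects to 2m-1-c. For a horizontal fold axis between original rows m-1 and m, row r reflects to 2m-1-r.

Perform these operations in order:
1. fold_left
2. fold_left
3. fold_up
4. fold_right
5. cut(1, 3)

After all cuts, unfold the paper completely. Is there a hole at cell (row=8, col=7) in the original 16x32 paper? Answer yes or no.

Op 1 fold_left: fold axis v@16; visible region now rows[0,16) x cols[0,16) = 16x16
Op 2 fold_left: fold axis v@8; visible region now rows[0,16) x cols[0,8) = 16x8
Op 3 fold_up: fold axis h@8; visible region now rows[0,8) x cols[0,8) = 8x8
Op 4 fold_right: fold axis v@4; visible region now rows[0,8) x cols[4,8) = 8x4
Op 5 cut(1, 3): punch at orig (1,7); cuts so far [(1, 7)]; region rows[0,8) x cols[4,8) = 8x4
Unfold 1 (reflect across v@4): 2 holes -> [(1, 0), (1, 7)]
Unfold 2 (reflect across h@8): 4 holes -> [(1, 0), (1, 7), (14, 0), (14, 7)]
Unfold 3 (reflect across v@8): 8 holes -> [(1, 0), (1, 7), (1, 8), (1, 15), (14, 0), (14, 7), (14, 8), (14, 15)]
Unfold 4 (reflect across v@16): 16 holes -> [(1, 0), (1, 7), (1, 8), (1, 15), (1, 16), (1, 23), (1, 24), (1, 31), (14, 0), (14, 7), (14, 8), (14, 15), (14, 16), (14, 23), (14, 24), (14, 31)]
Holes: [(1, 0), (1, 7), (1, 8), (1, 15), (1, 16), (1, 23), (1, 24), (1, 31), (14, 0), (14, 7), (14, 8), (14, 15), (14, 16), (14, 23), (14, 24), (14, 31)]

Answer: no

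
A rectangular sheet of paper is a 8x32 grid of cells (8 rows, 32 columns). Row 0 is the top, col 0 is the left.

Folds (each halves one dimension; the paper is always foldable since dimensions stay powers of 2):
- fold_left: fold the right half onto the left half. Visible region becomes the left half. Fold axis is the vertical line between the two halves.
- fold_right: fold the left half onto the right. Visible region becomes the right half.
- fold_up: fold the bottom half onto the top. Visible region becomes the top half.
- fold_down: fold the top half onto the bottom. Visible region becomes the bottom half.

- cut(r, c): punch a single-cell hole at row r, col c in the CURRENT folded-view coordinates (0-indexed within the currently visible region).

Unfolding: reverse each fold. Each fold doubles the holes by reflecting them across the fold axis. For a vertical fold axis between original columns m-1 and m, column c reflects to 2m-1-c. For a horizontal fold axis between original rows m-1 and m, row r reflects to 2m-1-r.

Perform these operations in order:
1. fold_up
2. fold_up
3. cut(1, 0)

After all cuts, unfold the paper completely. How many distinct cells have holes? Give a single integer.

Op 1 fold_up: fold axis h@4; visible region now rows[0,4) x cols[0,32) = 4x32
Op 2 fold_up: fold axis h@2; visible region now rows[0,2) x cols[0,32) = 2x32
Op 3 cut(1, 0): punch at orig (1,0); cuts so far [(1, 0)]; region rows[0,2) x cols[0,32) = 2x32
Unfold 1 (reflect across h@2): 2 holes -> [(1, 0), (2, 0)]
Unfold 2 (reflect across h@4): 4 holes -> [(1, 0), (2, 0), (5, 0), (6, 0)]

Answer: 4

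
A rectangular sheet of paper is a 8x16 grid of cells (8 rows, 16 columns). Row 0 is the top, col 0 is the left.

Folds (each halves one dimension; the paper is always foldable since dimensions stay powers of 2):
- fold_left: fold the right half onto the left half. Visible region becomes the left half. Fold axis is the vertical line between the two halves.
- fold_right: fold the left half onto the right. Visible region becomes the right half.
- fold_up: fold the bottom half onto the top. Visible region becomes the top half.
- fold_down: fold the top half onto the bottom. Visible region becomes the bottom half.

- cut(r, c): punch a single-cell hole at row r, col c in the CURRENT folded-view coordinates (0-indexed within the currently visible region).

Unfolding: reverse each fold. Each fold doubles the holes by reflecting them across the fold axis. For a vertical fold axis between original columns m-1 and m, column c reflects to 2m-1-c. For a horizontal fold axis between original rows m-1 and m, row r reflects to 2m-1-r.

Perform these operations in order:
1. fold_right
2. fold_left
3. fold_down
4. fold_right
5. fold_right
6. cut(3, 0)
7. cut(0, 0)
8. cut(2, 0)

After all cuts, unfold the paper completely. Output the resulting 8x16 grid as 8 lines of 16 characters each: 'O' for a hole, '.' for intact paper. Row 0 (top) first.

Op 1 fold_right: fold axis v@8; visible region now rows[0,8) x cols[8,16) = 8x8
Op 2 fold_left: fold axis v@12; visible region now rows[0,8) x cols[8,12) = 8x4
Op 3 fold_down: fold axis h@4; visible region now rows[4,8) x cols[8,12) = 4x4
Op 4 fold_right: fold axis v@10; visible region now rows[4,8) x cols[10,12) = 4x2
Op 5 fold_right: fold axis v@11; visible region now rows[4,8) x cols[11,12) = 4x1
Op 6 cut(3, 0): punch at orig (7,11); cuts so far [(7, 11)]; region rows[4,8) x cols[11,12) = 4x1
Op 7 cut(0, 0): punch at orig (4,11); cuts so far [(4, 11), (7, 11)]; region rows[4,8) x cols[11,12) = 4x1
Op 8 cut(2, 0): punch at orig (6,11); cuts so far [(4, 11), (6, 11), (7, 11)]; region rows[4,8) x cols[11,12) = 4x1
Unfold 1 (reflect across v@11): 6 holes -> [(4, 10), (4, 11), (6, 10), (6, 11), (7, 10), (7, 11)]
Unfold 2 (reflect across v@10): 12 holes -> [(4, 8), (4, 9), (4, 10), (4, 11), (6, 8), (6, 9), (6, 10), (6, 11), (7, 8), (7, 9), (7, 10), (7, 11)]
Unfold 3 (reflect across h@4): 24 holes -> [(0, 8), (0, 9), (0, 10), (0, 11), (1, 8), (1, 9), (1, 10), (1, 11), (3, 8), (3, 9), (3, 10), (3, 11), (4, 8), (4, 9), (4, 10), (4, 11), (6, 8), (6, 9), (6, 10), (6, 11), (7, 8), (7, 9), (7, 10), (7, 11)]
Unfold 4 (reflect across v@12): 48 holes -> [(0, 8), (0, 9), (0, 10), (0, 11), (0, 12), (0, 13), (0, 14), (0, 15), (1, 8), (1, 9), (1, 10), (1, 11), (1, 12), (1, 13), (1, 14), (1, 15), (3, 8), (3, 9), (3, 10), (3, 11), (3, 12), (3, 13), (3, 14), (3, 15), (4, 8), (4, 9), (4, 10), (4, 11), (4, 12), (4, 13), (4, 14), (4, 15), (6, 8), (6, 9), (6, 10), (6, 11), (6, 12), (6, 13), (6, 14), (6, 15), (7, 8), (7, 9), (7, 10), (7, 11), (7, 12), (7, 13), (7, 14), (7, 15)]
Unfold 5 (reflect across v@8): 96 holes -> [(0, 0), (0, 1), (0, 2), (0, 3), (0, 4), (0, 5), (0, 6), (0, 7), (0, 8), (0, 9), (0, 10), (0, 11), (0, 12), (0, 13), (0, 14), (0, 15), (1, 0), (1, 1), (1, 2), (1, 3), (1, 4), (1, 5), (1, 6), (1, 7), (1, 8), (1, 9), (1, 10), (1, 11), (1, 12), (1, 13), (1, 14), (1, 15), (3, 0), (3, 1), (3, 2), (3, 3), (3, 4), (3, 5), (3, 6), (3, 7), (3, 8), (3, 9), (3, 10), (3, 11), (3, 12), (3, 13), (3, 14), (3, 15), (4, 0), (4, 1), (4, 2), (4, 3), (4, 4), (4, 5), (4, 6), (4, 7), (4, 8), (4, 9), (4, 10), (4, 11), (4, 12), (4, 13), (4, 14), (4, 15), (6, 0), (6, 1), (6, 2), (6, 3), (6, 4), (6, 5), (6, 6), (6, 7), (6, 8), (6, 9), (6, 10), (6, 11), (6, 12), (6, 13), (6, 14), (6, 15), (7, 0), (7, 1), (7, 2), (7, 3), (7, 4), (7, 5), (7, 6), (7, 7), (7, 8), (7, 9), (7, 10), (7, 11), (7, 12), (7, 13), (7, 14), (7, 15)]

Answer: OOOOOOOOOOOOOOOO
OOOOOOOOOOOOOOOO
................
OOOOOOOOOOOOOOOO
OOOOOOOOOOOOOOOO
................
OOOOOOOOOOOOOOOO
OOOOOOOOOOOOOOOO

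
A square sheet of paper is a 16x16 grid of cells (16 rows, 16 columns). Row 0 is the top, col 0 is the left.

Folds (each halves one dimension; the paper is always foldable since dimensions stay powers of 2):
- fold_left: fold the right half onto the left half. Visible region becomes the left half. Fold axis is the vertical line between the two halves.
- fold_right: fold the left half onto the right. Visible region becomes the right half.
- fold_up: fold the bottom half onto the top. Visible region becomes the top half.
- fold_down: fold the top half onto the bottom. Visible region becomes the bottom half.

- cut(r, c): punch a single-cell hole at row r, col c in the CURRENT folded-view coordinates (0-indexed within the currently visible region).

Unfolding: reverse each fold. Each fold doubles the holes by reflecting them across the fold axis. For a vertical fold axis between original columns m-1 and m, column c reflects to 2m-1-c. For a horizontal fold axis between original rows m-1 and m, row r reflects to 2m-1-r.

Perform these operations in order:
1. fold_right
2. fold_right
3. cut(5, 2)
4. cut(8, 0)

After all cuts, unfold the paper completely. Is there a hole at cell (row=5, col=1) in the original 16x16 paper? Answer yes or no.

Answer: yes

Derivation:
Op 1 fold_right: fold axis v@8; visible region now rows[0,16) x cols[8,16) = 16x8
Op 2 fold_right: fold axis v@12; visible region now rows[0,16) x cols[12,16) = 16x4
Op 3 cut(5, 2): punch at orig (5,14); cuts so far [(5, 14)]; region rows[0,16) x cols[12,16) = 16x4
Op 4 cut(8, 0): punch at orig (8,12); cuts so far [(5, 14), (8, 12)]; region rows[0,16) x cols[12,16) = 16x4
Unfold 1 (reflect across v@12): 4 holes -> [(5, 9), (5, 14), (8, 11), (8, 12)]
Unfold 2 (reflect across v@8): 8 holes -> [(5, 1), (5, 6), (5, 9), (5, 14), (8, 3), (8, 4), (8, 11), (8, 12)]
Holes: [(5, 1), (5, 6), (5, 9), (5, 14), (8, 3), (8, 4), (8, 11), (8, 12)]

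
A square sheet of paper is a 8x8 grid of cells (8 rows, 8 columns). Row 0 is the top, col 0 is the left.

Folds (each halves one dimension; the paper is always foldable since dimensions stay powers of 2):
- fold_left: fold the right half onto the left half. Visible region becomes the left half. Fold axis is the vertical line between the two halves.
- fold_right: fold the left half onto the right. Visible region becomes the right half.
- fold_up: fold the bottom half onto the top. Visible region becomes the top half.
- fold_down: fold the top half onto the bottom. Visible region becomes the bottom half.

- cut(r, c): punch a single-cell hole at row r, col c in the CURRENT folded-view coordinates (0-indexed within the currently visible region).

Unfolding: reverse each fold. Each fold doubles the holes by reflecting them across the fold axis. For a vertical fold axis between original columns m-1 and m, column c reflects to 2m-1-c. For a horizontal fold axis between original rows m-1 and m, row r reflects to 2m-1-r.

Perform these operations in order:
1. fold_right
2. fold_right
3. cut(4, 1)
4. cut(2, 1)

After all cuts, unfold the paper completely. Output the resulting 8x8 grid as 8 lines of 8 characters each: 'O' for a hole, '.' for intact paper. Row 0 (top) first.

Answer: ........
........
O..OO..O
........
O..OO..O
........
........
........

Derivation:
Op 1 fold_right: fold axis v@4; visible region now rows[0,8) x cols[4,8) = 8x4
Op 2 fold_right: fold axis v@6; visible region now rows[0,8) x cols[6,8) = 8x2
Op 3 cut(4, 1): punch at orig (4,7); cuts so far [(4, 7)]; region rows[0,8) x cols[6,8) = 8x2
Op 4 cut(2, 1): punch at orig (2,7); cuts so far [(2, 7), (4, 7)]; region rows[0,8) x cols[6,8) = 8x2
Unfold 1 (reflect across v@6): 4 holes -> [(2, 4), (2, 7), (4, 4), (4, 7)]
Unfold 2 (reflect across v@4): 8 holes -> [(2, 0), (2, 3), (2, 4), (2, 7), (4, 0), (4, 3), (4, 4), (4, 7)]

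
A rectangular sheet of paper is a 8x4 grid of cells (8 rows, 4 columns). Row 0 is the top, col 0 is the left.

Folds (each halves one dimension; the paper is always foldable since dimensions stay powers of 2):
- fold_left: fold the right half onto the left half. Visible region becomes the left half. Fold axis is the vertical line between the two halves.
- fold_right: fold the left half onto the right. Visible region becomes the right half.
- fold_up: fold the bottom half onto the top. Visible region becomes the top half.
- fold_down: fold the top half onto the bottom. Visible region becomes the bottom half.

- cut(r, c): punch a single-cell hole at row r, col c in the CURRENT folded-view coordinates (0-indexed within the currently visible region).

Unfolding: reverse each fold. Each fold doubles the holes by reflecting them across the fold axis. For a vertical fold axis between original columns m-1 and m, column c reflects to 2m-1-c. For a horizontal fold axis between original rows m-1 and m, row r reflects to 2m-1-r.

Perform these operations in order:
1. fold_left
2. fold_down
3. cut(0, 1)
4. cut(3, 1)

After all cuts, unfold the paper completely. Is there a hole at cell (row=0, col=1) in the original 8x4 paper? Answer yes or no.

Answer: yes

Derivation:
Op 1 fold_left: fold axis v@2; visible region now rows[0,8) x cols[0,2) = 8x2
Op 2 fold_down: fold axis h@4; visible region now rows[4,8) x cols[0,2) = 4x2
Op 3 cut(0, 1): punch at orig (4,1); cuts so far [(4, 1)]; region rows[4,8) x cols[0,2) = 4x2
Op 4 cut(3, 1): punch at orig (7,1); cuts so far [(4, 1), (7, 1)]; region rows[4,8) x cols[0,2) = 4x2
Unfold 1 (reflect across h@4): 4 holes -> [(0, 1), (3, 1), (4, 1), (7, 1)]
Unfold 2 (reflect across v@2): 8 holes -> [(0, 1), (0, 2), (3, 1), (3, 2), (4, 1), (4, 2), (7, 1), (7, 2)]
Holes: [(0, 1), (0, 2), (3, 1), (3, 2), (4, 1), (4, 2), (7, 1), (7, 2)]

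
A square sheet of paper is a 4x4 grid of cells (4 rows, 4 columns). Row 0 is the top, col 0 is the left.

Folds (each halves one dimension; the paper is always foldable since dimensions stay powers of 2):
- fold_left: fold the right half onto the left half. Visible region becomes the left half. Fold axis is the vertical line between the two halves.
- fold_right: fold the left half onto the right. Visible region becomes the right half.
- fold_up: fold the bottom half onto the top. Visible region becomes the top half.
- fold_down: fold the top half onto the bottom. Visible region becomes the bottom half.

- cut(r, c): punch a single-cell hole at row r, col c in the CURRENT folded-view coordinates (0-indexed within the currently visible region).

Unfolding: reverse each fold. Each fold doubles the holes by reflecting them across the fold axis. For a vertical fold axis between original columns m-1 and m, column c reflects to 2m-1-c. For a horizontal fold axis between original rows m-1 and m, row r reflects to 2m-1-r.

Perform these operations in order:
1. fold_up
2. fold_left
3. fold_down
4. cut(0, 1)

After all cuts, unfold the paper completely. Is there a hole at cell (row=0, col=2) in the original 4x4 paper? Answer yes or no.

Answer: yes

Derivation:
Op 1 fold_up: fold axis h@2; visible region now rows[0,2) x cols[0,4) = 2x4
Op 2 fold_left: fold axis v@2; visible region now rows[0,2) x cols[0,2) = 2x2
Op 3 fold_down: fold axis h@1; visible region now rows[1,2) x cols[0,2) = 1x2
Op 4 cut(0, 1): punch at orig (1,1); cuts so far [(1, 1)]; region rows[1,2) x cols[0,2) = 1x2
Unfold 1 (reflect across h@1): 2 holes -> [(0, 1), (1, 1)]
Unfold 2 (reflect across v@2): 4 holes -> [(0, 1), (0, 2), (1, 1), (1, 2)]
Unfold 3 (reflect across h@2): 8 holes -> [(0, 1), (0, 2), (1, 1), (1, 2), (2, 1), (2, 2), (3, 1), (3, 2)]
Holes: [(0, 1), (0, 2), (1, 1), (1, 2), (2, 1), (2, 2), (3, 1), (3, 2)]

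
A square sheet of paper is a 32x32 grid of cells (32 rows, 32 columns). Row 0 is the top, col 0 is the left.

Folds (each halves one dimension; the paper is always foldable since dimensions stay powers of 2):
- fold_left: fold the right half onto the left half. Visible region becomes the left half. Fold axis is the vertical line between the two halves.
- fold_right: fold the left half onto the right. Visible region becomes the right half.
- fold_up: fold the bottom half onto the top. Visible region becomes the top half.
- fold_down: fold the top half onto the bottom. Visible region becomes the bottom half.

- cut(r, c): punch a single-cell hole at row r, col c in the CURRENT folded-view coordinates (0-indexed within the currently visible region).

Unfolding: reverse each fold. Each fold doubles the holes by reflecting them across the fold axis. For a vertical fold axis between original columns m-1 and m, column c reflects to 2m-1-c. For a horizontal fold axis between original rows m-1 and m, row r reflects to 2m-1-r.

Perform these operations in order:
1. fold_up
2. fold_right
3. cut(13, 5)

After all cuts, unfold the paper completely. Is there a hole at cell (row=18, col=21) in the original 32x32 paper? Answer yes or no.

Op 1 fold_up: fold axis h@16; visible region now rows[0,16) x cols[0,32) = 16x32
Op 2 fold_right: fold axis v@16; visible region now rows[0,16) x cols[16,32) = 16x16
Op 3 cut(13, 5): punch at orig (13,21); cuts so far [(13, 21)]; region rows[0,16) x cols[16,32) = 16x16
Unfold 1 (reflect across v@16): 2 holes -> [(13, 10), (13, 21)]
Unfold 2 (reflect across h@16): 4 holes -> [(13, 10), (13, 21), (18, 10), (18, 21)]
Holes: [(13, 10), (13, 21), (18, 10), (18, 21)]

Answer: yes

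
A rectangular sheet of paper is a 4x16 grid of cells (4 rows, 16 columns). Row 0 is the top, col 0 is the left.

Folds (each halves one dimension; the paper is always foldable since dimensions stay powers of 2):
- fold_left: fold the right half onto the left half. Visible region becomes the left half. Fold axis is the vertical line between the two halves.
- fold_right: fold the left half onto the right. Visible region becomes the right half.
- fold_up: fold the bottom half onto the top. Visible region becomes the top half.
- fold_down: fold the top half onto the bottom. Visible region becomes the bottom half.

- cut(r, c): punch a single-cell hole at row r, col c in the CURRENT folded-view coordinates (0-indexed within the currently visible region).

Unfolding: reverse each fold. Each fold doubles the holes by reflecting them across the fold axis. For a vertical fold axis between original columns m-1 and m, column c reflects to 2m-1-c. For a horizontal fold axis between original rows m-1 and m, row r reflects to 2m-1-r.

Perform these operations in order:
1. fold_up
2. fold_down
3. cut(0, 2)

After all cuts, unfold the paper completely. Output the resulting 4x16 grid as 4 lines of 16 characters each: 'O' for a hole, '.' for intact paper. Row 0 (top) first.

Op 1 fold_up: fold axis h@2; visible region now rows[0,2) x cols[0,16) = 2x16
Op 2 fold_down: fold axis h@1; visible region now rows[1,2) x cols[0,16) = 1x16
Op 3 cut(0, 2): punch at orig (1,2); cuts so far [(1, 2)]; region rows[1,2) x cols[0,16) = 1x16
Unfold 1 (reflect across h@1): 2 holes -> [(0, 2), (1, 2)]
Unfold 2 (reflect across h@2): 4 holes -> [(0, 2), (1, 2), (2, 2), (3, 2)]

Answer: ..O.............
..O.............
..O.............
..O.............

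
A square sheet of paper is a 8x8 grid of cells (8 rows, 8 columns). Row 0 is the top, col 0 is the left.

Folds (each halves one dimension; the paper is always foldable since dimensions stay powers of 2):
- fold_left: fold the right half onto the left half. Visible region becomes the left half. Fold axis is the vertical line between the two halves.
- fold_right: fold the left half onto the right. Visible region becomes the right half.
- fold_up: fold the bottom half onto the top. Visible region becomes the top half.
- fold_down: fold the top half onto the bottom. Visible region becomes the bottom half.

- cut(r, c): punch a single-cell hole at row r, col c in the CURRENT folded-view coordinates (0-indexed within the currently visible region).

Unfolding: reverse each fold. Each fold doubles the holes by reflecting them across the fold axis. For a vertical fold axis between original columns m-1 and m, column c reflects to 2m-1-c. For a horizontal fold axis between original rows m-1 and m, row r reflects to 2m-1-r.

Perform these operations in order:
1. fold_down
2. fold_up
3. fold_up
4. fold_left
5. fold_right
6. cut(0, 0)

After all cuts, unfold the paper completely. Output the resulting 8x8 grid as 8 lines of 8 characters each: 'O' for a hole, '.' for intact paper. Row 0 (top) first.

Op 1 fold_down: fold axis h@4; visible region now rows[4,8) x cols[0,8) = 4x8
Op 2 fold_up: fold axis h@6; visible region now rows[4,6) x cols[0,8) = 2x8
Op 3 fold_up: fold axis h@5; visible region now rows[4,5) x cols[0,8) = 1x8
Op 4 fold_left: fold axis v@4; visible region now rows[4,5) x cols[0,4) = 1x4
Op 5 fold_right: fold axis v@2; visible region now rows[4,5) x cols[2,4) = 1x2
Op 6 cut(0, 0): punch at orig (4,2); cuts so far [(4, 2)]; region rows[4,5) x cols[2,4) = 1x2
Unfold 1 (reflect across v@2): 2 holes -> [(4, 1), (4, 2)]
Unfold 2 (reflect across v@4): 4 holes -> [(4, 1), (4, 2), (4, 5), (4, 6)]
Unfold 3 (reflect across h@5): 8 holes -> [(4, 1), (4, 2), (4, 5), (4, 6), (5, 1), (5, 2), (5, 5), (5, 6)]
Unfold 4 (reflect across h@6): 16 holes -> [(4, 1), (4, 2), (4, 5), (4, 6), (5, 1), (5, 2), (5, 5), (5, 6), (6, 1), (6, 2), (6, 5), (6, 6), (7, 1), (7, 2), (7, 5), (7, 6)]
Unfold 5 (reflect across h@4): 32 holes -> [(0, 1), (0, 2), (0, 5), (0, 6), (1, 1), (1, 2), (1, 5), (1, 6), (2, 1), (2, 2), (2, 5), (2, 6), (3, 1), (3, 2), (3, 5), (3, 6), (4, 1), (4, 2), (4, 5), (4, 6), (5, 1), (5, 2), (5, 5), (5, 6), (6, 1), (6, 2), (6, 5), (6, 6), (7, 1), (7, 2), (7, 5), (7, 6)]

Answer: .OO..OO.
.OO..OO.
.OO..OO.
.OO..OO.
.OO..OO.
.OO..OO.
.OO..OO.
.OO..OO.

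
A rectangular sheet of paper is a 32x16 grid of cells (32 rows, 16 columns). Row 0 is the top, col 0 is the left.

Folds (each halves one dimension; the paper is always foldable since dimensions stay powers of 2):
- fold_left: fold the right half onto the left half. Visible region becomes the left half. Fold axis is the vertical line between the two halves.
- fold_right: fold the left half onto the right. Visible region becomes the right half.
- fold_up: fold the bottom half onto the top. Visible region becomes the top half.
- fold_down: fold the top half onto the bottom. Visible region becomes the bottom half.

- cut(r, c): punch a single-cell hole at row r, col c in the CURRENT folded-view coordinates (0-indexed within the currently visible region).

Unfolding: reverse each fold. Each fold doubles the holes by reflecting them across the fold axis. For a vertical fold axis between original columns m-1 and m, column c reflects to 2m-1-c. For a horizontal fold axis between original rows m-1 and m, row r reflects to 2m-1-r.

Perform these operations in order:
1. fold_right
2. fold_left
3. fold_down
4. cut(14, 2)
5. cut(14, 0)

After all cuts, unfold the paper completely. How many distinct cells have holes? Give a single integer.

Op 1 fold_right: fold axis v@8; visible region now rows[0,32) x cols[8,16) = 32x8
Op 2 fold_left: fold axis v@12; visible region now rows[0,32) x cols[8,12) = 32x4
Op 3 fold_down: fold axis h@16; visible region now rows[16,32) x cols[8,12) = 16x4
Op 4 cut(14, 2): punch at orig (30,10); cuts so far [(30, 10)]; region rows[16,32) x cols[8,12) = 16x4
Op 5 cut(14, 0): punch at orig (30,8); cuts so far [(30, 8), (30, 10)]; region rows[16,32) x cols[8,12) = 16x4
Unfold 1 (reflect across h@16): 4 holes -> [(1, 8), (1, 10), (30, 8), (30, 10)]
Unfold 2 (reflect across v@12): 8 holes -> [(1, 8), (1, 10), (1, 13), (1, 15), (30, 8), (30, 10), (30, 13), (30, 15)]
Unfold 3 (reflect across v@8): 16 holes -> [(1, 0), (1, 2), (1, 5), (1, 7), (1, 8), (1, 10), (1, 13), (1, 15), (30, 0), (30, 2), (30, 5), (30, 7), (30, 8), (30, 10), (30, 13), (30, 15)]

Answer: 16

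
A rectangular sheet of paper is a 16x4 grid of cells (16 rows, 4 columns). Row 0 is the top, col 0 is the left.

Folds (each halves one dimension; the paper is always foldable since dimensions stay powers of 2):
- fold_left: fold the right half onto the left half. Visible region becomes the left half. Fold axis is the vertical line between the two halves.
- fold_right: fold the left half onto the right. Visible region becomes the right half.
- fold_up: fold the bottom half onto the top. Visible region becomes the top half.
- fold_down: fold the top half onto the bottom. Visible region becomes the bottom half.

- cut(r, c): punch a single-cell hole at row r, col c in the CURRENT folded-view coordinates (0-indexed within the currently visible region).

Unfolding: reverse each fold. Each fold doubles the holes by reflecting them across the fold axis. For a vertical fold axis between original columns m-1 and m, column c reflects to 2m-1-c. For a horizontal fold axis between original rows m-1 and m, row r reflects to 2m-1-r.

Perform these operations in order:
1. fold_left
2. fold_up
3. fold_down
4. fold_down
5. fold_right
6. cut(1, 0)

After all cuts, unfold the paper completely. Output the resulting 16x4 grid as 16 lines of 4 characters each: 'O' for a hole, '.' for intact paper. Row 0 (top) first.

Op 1 fold_left: fold axis v@2; visible region now rows[0,16) x cols[0,2) = 16x2
Op 2 fold_up: fold axis h@8; visible region now rows[0,8) x cols[0,2) = 8x2
Op 3 fold_down: fold axis h@4; visible region now rows[4,8) x cols[0,2) = 4x2
Op 4 fold_down: fold axis h@6; visible region now rows[6,8) x cols[0,2) = 2x2
Op 5 fold_right: fold axis v@1; visible region now rows[6,8) x cols[1,2) = 2x1
Op 6 cut(1, 0): punch at orig (7,1); cuts so far [(7, 1)]; region rows[6,8) x cols[1,2) = 2x1
Unfold 1 (reflect across v@1): 2 holes -> [(7, 0), (7, 1)]
Unfold 2 (reflect across h@6): 4 holes -> [(4, 0), (4, 1), (7, 0), (7, 1)]
Unfold 3 (reflect across h@4): 8 holes -> [(0, 0), (0, 1), (3, 0), (3, 1), (4, 0), (4, 1), (7, 0), (7, 1)]
Unfold 4 (reflect across h@8): 16 holes -> [(0, 0), (0, 1), (3, 0), (3, 1), (4, 0), (4, 1), (7, 0), (7, 1), (8, 0), (8, 1), (11, 0), (11, 1), (12, 0), (12, 1), (15, 0), (15, 1)]
Unfold 5 (reflect across v@2): 32 holes -> [(0, 0), (0, 1), (0, 2), (0, 3), (3, 0), (3, 1), (3, 2), (3, 3), (4, 0), (4, 1), (4, 2), (4, 3), (7, 0), (7, 1), (7, 2), (7, 3), (8, 0), (8, 1), (8, 2), (8, 3), (11, 0), (11, 1), (11, 2), (11, 3), (12, 0), (12, 1), (12, 2), (12, 3), (15, 0), (15, 1), (15, 2), (15, 3)]

Answer: OOOO
....
....
OOOO
OOOO
....
....
OOOO
OOOO
....
....
OOOO
OOOO
....
....
OOOO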